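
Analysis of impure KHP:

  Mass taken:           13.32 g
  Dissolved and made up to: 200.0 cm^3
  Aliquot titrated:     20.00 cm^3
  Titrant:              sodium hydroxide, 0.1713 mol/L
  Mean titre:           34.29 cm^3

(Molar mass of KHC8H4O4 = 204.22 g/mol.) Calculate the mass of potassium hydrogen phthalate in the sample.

KHC8H4O4 + NaOH → KNaC8H4O4 + H2O
n(NaOH) per titration = 0.03429 × 0.1713 = 5.874 × 10^-3 mol
n(KHC8H4O4) in each aliquot = 5.874 × 10^-3 mol (1:1 ratio)
n(KHC8H4O4) in the whole flask = 5.874 × 10^-3 × 200.0/20.00 = 0.05874 mol
mass of KHC8H4O4 = 0.05874 × 204.22 = 12.00 g

12.00 g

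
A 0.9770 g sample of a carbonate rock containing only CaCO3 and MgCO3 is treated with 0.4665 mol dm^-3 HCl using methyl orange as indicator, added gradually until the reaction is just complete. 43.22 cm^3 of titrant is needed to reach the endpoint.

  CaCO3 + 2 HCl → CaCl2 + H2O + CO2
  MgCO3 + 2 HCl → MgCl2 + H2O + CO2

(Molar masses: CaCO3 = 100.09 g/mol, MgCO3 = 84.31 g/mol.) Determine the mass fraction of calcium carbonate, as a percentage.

n(HCl) = 0.04322 × 0.4665 = 0.02016 mol
Let x = n(CaCO3), y = n(MgCO3).
Titrant: 2x + 2y = 0.02016;  mass: 100.09x + 84.31y = 0.9770
Solving, x = 8.052 × 10^-3 mol, y = 2.029 × 10^-3 mol
mass of CaCO3 = 8.052 × 10^-3 × 100.09 = 0.8060 g
% CaCO3 = 0.8060 / 0.9770 × 100 = 82.49 %

82.49 %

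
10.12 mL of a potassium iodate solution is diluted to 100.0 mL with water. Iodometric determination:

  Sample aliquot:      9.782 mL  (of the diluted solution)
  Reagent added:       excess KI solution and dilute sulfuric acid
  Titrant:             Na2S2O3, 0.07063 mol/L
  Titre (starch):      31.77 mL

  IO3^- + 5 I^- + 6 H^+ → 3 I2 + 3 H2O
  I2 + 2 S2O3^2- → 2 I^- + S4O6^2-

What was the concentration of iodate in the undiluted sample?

n(S2O3^2-) = 0.03177 × 0.07063 = 2.244 × 10^-3 mol
n(I2) = n(S2O3^2-)/2 = 1.122 × 10^-3 mol
From the 1:3 ratio, n(IO3^-) in the aliquot = 1/3 × 1.122 × 10^-3 = 3.740 × 10^-4 mol
[IO3^-]_dilute = 3.740 × 10^-4 / 0.009782 = 0.03823 mol/L
[IO3^-]_original = 0.03823 × 100.0/10.12 = 0.3778 mol/L

0.3778 mol/L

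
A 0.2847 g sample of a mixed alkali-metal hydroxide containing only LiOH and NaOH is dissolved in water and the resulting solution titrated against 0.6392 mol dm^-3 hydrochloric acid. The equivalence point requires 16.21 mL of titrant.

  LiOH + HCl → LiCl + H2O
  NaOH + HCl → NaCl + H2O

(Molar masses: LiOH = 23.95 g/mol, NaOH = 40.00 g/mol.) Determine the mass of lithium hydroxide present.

n(HCl) = 0.01621 × 0.6392 = 0.01036 mol
Let x = n(LiOH), y = n(NaOH).
Titrant: 1x + 1y = 0.01036;  mass: 23.95x + 40.00y = 0.2847
Solving, x = 8.085 × 10^-3 mol, y = 2.277 × 10^-3 mol
mass of LiOH = 8.085 × 10^-3 × 23.95 = 0.1936 g

0.1936 g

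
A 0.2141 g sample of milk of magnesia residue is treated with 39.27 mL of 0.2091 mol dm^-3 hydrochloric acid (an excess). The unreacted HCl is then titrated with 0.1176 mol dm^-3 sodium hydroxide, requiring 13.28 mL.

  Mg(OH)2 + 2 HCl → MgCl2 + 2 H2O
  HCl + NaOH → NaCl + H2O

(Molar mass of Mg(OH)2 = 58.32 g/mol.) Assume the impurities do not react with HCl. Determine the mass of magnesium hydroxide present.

0.1939 g

n(HCl) added = 0.03927 × 0.2091 = 8.211 × 10^-3 mol
n(NaOH) used in back-titration = 0.01328 × 0.1176 = 1.562 × 10^-3 mol
n(HCl) left over = 1.562 × 10^-3 mol (1:1 ratio)
n(HCl) consumed by analyte = 8.211 × 10^-3 − 1.562 × 10^-3 = 6.650 × 10^-3 mol
From the 1:2 ratio, n(Mg(OH)2) = 1/2 × 6.650 × 10^-3 = 3.325 × 10^-3 mol
mass of Mg(OH)2 = 3.325 × 10^-3 × 58.32 = 0.1939 g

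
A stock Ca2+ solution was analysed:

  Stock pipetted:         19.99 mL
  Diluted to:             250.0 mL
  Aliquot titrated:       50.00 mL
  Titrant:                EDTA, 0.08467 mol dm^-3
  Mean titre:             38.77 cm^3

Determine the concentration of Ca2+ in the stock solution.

Ca^2+ + EDTA^4- → [Ca(EDTA)]^2-
n(EDTA) = 0.03877 × 0.08467 = 3.283 × 10^-3 mol
n(Ca2+) in the aliquot = 3.283 × 10^-3 mol (1:1 ratio)
[Ca2+]_dilute = 3.283 × 10^-3 / 0.05000 = 0.06565 mol/L
Dilution factor = 250.0 / 19.99 = 12.51
[Ca2+]_stock = 0.06565 × 12.51 = 0.8211 mol/L

0.8211 mol/L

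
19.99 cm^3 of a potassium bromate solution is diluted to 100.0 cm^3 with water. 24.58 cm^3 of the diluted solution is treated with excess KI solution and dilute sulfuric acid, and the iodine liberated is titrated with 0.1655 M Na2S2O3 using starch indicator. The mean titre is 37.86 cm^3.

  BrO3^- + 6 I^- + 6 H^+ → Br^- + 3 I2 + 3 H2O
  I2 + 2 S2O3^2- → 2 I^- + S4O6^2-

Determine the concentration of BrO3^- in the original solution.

0.2125 M

n(S2O3^2-) = 0.03786 × 0.1655 = 6.266 × 10^-3 mol
n(I2) = n(S2O3^2-)/2 = 3.133 × 10^-3 mol
From the 1:3 ratio, n(BrO3^-) in the aliquot = 1/3 × 3.133 × 10^-3 = 1.044 × 10^-3 mol
[BrO3^-]_dilute = 1.044 × 10^-3 / 0.02458 = 0.04249 mol/L
[BrO3^-]_original = 0.04249 × 100.0/19.99 = 0.2125 mol/L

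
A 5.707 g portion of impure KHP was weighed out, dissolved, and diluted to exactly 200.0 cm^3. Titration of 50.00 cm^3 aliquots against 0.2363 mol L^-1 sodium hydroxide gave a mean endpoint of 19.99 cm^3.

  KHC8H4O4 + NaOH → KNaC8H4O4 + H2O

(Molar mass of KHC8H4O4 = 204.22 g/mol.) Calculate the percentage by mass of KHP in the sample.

n(NaOH) per titration = 0.01999 × 0.2363 = 4.724 × 10^-3 mol
n(KHC8H4O4) in each aliquot = 4.724 × 10^-3 mol (1:1 ratio)
n(KHC8H4O4) in the whole flask = 4.724 × 10^-3 × 200.0/50.00 = 0.01889 mol
mass of KHC8H4O4 = 0.01889 × 204.22 = 3.859 g
% KHC8H4O4 = 3.859 / 5.707 × 100 = 67.61 %

67.61 %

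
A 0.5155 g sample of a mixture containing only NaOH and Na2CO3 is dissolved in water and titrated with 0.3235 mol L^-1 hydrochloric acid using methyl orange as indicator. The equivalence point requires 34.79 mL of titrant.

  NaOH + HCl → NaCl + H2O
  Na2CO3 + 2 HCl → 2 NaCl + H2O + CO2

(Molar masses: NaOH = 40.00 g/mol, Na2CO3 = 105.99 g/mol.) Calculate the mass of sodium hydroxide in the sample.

0.2491 g

n(HCl) = 0.03479 × 0.3235 = 0.01125 mol
Let x = n(NaOH), y = n(Na2CO3).
Titrant: 1x + 2y = 0.01125;  mass: 40.00x + 105.99y = 0.5155
Solving, x = 6.228 × 10^-3 mol, y = 2.513 × 10^-3 mol
mass of NaOH = 6.228 × 10^-3 × 40.00 = 0.2491 g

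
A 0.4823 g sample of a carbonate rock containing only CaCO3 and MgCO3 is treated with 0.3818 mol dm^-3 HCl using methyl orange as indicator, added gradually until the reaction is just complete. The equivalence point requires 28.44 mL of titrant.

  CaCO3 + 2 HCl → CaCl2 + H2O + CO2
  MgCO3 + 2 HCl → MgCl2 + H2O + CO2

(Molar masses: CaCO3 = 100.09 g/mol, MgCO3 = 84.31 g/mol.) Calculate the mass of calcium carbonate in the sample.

0.1558 g

n(HCl) = 0.02844 × 0.3818 = 0.01086 mol
Let x = n(CaCO3), y = n(MgCO3).
Titrant: 2x + 2y = 0.01086;  mass: 100.09x + 84.31y = 0.4823
Solving, x = 1.557 × 10^-3 mol, y = 3.873 × 10^-3 mol
mass of CaCO3 = 1.557 × 10^-3 × 100.09 = 0.1558 g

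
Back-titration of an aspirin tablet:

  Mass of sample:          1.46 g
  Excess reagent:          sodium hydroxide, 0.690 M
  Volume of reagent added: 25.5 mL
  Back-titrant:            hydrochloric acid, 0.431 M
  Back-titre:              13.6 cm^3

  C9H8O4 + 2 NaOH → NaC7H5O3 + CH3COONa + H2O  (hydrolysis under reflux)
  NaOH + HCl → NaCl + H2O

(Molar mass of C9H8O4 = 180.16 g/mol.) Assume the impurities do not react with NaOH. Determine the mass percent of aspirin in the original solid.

72.4 %

n(NaOH) added = 0.0255 × 0.690 = 0.0176 mol
n(HCl) used in back-titration = 0.0136 × 0.431 = 5.86 × 10^-3 mol
n(NaOH) left over = 5.86 × 10^-3 mol (1:1 ratio)
n(NaOH) consumed by analyte = 0.0176 − 5.86 × 10^-3 = 0.0117 mol
From the 1:2 ratio, n(C9H8O4) = 1/2 × 0.0117 = 5.87 × 10^-3 mol
mass of C9H8O4 = 5.87 × 10^-3 × 180.16 = 1.06 g
% C9H8O4 = 1.06 / 1.46 × 100 = 72.4 %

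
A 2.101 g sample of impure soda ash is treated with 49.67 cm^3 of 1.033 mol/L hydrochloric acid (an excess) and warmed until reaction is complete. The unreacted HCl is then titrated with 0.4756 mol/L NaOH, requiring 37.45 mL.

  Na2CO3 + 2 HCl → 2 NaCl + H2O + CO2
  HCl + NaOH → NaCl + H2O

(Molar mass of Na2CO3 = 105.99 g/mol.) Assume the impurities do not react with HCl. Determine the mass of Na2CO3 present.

1.775 g

n(HCl) added = 0.04967 × 1.033 = 0.05131 mol
n(NaOH) used in back-titration = 0.03745 × 0.4756 = 0.01781 mol
n(HCl) left over = 0.01781 mol (1:1 ratio)
n(HCl) consumed by analyte = 0.05131 − 0.01781 = 0.03350 mol
From the 1:2 ratio, n(Na2CO3) = 1/2 × 0.03350 = 0.01675 mol
mass of Na2CO3 = 0.01675 × 105.99 = 1.775 g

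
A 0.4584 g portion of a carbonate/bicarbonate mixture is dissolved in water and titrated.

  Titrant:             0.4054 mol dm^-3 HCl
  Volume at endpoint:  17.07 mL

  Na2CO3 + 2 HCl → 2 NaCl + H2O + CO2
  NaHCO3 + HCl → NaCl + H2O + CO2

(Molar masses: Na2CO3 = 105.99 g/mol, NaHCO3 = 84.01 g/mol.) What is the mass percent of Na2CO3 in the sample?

45.83 %

n(HCl) = 0.01707 × 0.4054 = 6.920 × 10^-3 mol
Let x = n(Na2CO3), y = n(NaHCO3).
Titrant: 2x + 1y = 6.920 × 10^-3;  mass: 105.99x + 84.01y = 0.4584
Solving, x = 1.982 × 10^-3 mol, y = 2.956 × 10^-3 mol
mass of Na2CO3 = 1.982 × 10^-3 × 105.99 = 0.2101 g
% Na2CO3 = 0.2101 / 0.4584 × 100 = 45.83 %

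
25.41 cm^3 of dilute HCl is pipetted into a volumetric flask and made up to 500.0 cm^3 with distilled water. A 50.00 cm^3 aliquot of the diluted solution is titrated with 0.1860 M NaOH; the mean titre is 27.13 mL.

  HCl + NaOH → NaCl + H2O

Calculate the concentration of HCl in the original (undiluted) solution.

n(NaOH) = 0.02713 × 0.1860 = 5.046 × 10^-3 mol
n(HCl) in the aliquot = 5.046 × 10^-3 mol (1:1 ratio)
[HCl]_dilute = 5.046 × 10^-3 / 0.05000 = 0.1009 mol/L
Dilution factor = 500.0 / 25.41 = 19.68
[HCl]_stock = 0.1009 × 19.68 = 1.986 mol/L

1.986 M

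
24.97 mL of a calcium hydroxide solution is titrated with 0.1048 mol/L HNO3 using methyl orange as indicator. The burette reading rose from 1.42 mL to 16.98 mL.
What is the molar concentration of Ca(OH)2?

Ca(OH)2 + 2 HNO3 → Ca(NO3)2 + 2 H2O
n(HNO3) = 0.01556 L × 0.1048 mol/L = 1.631 × 10^-3 mol
From the 1:2 mole ratio, n(Ca(OH)2) = 1/2 × 1.631 × 10^-3 = 8.153 × 10^-4 mol
[Ca(OH)2] = 8.153 × 10^-4 mol / 0.02497 L = 0.03265 mol/L

0.03265 mol/L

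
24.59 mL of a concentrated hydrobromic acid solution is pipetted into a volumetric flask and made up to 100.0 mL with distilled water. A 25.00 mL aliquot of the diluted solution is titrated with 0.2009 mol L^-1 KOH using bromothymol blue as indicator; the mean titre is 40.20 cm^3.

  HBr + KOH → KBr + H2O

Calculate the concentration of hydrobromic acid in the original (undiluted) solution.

1.314 mol/L

n(KOH) = 0.04020 × 0.2009 = 8.076 × 10^-3 mol
n(HBr) in the aliquot = 8.076 × 10^-3 mol (1:1 ratio)
[HBr]_dilute = 8.076 × 10^-3 / 0.02500 = 0.3230 mol/L
Dilution factor = 100.0 / 24.59 = 4.067
[HBr]_stock = 0.3230 × 4.067 = 1.314 mol/L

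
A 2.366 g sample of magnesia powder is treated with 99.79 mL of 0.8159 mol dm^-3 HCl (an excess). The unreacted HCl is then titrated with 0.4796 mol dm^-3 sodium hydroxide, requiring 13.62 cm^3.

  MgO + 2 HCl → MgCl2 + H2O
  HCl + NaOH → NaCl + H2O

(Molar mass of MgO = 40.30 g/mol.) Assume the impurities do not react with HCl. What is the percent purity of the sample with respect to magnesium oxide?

63.78 %

n(HCl) added = 0.09979 × 0.8159 = 0.08142 mol
n(NaOH) used in back-titration = 0.01362 × 0.4796 = 6.532 × 10^-3 mol
n(HCl) left over = 6.532 × 10^-3 mol (1:1 ratio)
n(HCl) consumed by analyte = 0.08142 − 6.532 × 10^-3 = 0.07489 mol
From the 1:2 ratio, n(MgO) = 1/2 × 0.07489 = 0.03744 mol
mass of MgO = 0.03744 × 40.30 = 1.509 g
% MgO = 1.509 / 2.366 × 100 = 63.78 %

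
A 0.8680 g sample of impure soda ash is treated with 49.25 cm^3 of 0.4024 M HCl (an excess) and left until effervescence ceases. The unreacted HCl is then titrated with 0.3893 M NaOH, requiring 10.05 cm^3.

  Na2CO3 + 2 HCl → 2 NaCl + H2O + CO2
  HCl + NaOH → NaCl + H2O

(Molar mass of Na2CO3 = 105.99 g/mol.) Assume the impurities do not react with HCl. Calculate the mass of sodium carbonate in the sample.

0.8429 g

n(HCl) added = 0.04925 × 0.4024 = 0.01982 mol
n(NaOH) used in back-titration = 0.01005 × 0.3893 = 3.912 × 10^-3 mol
n(HCl) left over = 3.912 × 10^-3 mol (1:1 ratio)
n(HCl) consumed by analyte = 0.01982 − 3.912 × 10^-3 = 0.01591 mol
From the 1:2 ratio, n(Na2CO3) = 1/2 × 0.01591 = 7.953 × 10^-3 mol
mass of Na2CO3 = 7.953 × 10^-3 × 105.99 = 0.8429 g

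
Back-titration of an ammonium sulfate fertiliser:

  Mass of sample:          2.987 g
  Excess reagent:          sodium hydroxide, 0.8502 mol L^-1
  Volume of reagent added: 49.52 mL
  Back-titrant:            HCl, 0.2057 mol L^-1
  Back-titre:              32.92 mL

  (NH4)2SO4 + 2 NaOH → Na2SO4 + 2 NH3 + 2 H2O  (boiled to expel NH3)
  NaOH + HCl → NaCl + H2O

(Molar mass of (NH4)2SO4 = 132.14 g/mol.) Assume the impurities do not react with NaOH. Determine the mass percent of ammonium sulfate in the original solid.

n(NaOH) added = 0.04952 × 0.8502 = 0.04210 mol
n(HCl) used in back-titration = 0.03292 × 0.2057 = 6.772 × 10^-3 mol
n(NaOH) left over = 6.772 × 10^-3 mol (1:1 ratio)
n(NaOH) consumed by analyte = 0.04210 − 6.772 × 10^-3 = 0.03533 mol
From the 1:2 ratio, n((NH4)2SO4) = 1/2 × 0.03533 = 0.01767 mol
mass of (NH4)2SO4 = 0.01767 × 132.14 = 2.334 g
% (NH4)2SO4 = 2.334 / 2.987 × 100 = 78.15 %

78.15 %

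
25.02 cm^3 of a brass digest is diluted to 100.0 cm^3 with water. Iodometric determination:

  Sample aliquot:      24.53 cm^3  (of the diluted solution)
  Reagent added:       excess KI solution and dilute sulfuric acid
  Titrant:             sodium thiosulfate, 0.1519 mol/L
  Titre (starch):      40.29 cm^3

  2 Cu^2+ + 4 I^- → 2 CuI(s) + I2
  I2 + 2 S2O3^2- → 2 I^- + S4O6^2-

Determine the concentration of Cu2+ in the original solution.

n(S2O3^2-) = 0.04029 × 0.1519 = 6.120 × 10^-3 mol
n(I2) = n(S2O3^2-)/2 = 3.060 × 10^-3 mol
From the 2:1 ratio, n(Cu2+) in the aliquot = 2/1 × 3.060 × 10^-3 = 6.120 × 10^-3 mol
[Cu2+]_dilute = 6.120 × 10^-3 / 0.02453 = 0.2495 mol/L
[Cu2+]_original = 0.2495 × 100.0/25.02 = 0.9972 mol/L

0.9972 mol/L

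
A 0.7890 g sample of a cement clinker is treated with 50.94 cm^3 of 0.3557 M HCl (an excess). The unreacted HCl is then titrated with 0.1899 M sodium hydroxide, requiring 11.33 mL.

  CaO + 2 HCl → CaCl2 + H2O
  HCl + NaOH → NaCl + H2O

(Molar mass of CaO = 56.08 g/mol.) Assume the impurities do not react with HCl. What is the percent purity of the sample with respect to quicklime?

56.75 %

n(HCl) added = 0.05094 × 0.3557 = 0.01812 mol
n(NaOH) used in back-titration = 0.01133 × 0.1899 = 2.152 × 10^-3 mol
n(HCl) left over = 2.152 × 10^-3 mol (1:1 ratio)
n(HCl) consumed by analyte = 0.01812 − 2.152 × 10^-3 = 0.01597 mol
From the 1:2 ratio, n(CaO) = 1/2 × 0.01597 = 7.984 × 10^-3 mol
mass of CaO = 7.984 × 10^-3 × 56.08 = 0.4477 g
% CaO = 0.4477 / 0.7890 × 100 = 56.75 %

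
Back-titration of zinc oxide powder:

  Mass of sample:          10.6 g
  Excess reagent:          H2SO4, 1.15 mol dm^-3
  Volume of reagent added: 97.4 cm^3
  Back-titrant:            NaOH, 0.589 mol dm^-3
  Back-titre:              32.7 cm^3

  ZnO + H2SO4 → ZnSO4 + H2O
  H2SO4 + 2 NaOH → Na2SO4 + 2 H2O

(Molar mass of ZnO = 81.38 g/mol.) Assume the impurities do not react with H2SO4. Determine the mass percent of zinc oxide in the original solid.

78.6 %

n(H2SO4) added = 0.0974 × 1.15 = 0.112 mol
n(NaOH) used in back-titration = 0.0327 × 0.589 = 0.0193 mol
From the 1:2 ratio, n(H2SO4) left over = 1/2 × 0.0193 = 9.63 × 10^-3 mol
n(H2SO4) consumed by analyte = 0.112 − 9.63 × 10^-3 = 0.102 mol
n(ZnO) = 0.102 mol (1:1 ratio)
mass of ZnO = 0.102 × 81.38 = 8.33 g
% ZnO = 8.33 / 10.6 × 100 = 78.6 %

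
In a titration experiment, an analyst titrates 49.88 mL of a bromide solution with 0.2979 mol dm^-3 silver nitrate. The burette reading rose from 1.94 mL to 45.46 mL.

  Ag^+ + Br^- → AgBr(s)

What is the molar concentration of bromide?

0.2599 mol/L

n(AgNO3) = 0.04352 L × 0.2979 mol/L = 0.01296 mol
n(Br-) = 0.01296 mol (1:1 mole ratio)
[Br-] = 0.01296 mol / 0.04988 L = 0.2599 mol/L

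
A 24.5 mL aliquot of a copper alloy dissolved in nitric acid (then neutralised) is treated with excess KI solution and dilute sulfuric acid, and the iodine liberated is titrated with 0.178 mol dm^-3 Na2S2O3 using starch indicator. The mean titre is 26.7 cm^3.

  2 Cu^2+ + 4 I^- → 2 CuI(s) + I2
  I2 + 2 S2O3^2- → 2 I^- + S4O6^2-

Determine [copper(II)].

0.194 mol/L

n(S2O3^2-) = 0.0267 × 0.178 = 4.75 × 10^-3 mol
n(I2) = n(S2O3^2-)/2 = 2.38 × 10^-3 mol
From the 2:1 ratio, n(Cu2+) in the aliquot = 2/1 × 2.38 × 10^-3 = 4.75 × 10^-3 mol
[Cu2+] = 4.75 × 10^-3 / 0.0245 = 0.194 mol/L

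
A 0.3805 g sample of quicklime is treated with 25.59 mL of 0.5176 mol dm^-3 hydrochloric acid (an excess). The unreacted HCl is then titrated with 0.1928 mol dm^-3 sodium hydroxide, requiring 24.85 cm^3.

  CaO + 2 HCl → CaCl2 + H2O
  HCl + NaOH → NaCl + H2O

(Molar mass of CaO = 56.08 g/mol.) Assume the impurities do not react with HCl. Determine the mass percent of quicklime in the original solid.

62.30 %

n(HCl) added = 0.02559 × 0.5176 = 0.01325 mol
n(NaOH) used in back-titration = 0.02485 × 0.1928 = 4.791 × 10^-3 mol
n(HCl) left over = 4.791 × 10^-3 mol (1:1 ratio)
n(HCl) consumed by analyte = 0.01325 − 4.791 × 10^-3 = 8.454 × 10^-3 mol
From the 1:2 ratio, n(CaO) = 1/2 × 8.454 × 10^-3 = 4.227 × 10^-3 mol
mass of CaO = 4.227 × 10^-3 × 56.08 = 0.2371 g
% CaO = 0.2371 / 0.3805 × 100 = 62.30 %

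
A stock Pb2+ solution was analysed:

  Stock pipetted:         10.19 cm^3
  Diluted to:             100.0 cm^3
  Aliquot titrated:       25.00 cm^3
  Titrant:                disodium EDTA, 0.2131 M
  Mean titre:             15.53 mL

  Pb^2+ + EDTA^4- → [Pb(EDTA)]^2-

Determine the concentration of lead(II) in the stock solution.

1.299 M

n(EDTA) = 0.01553 × 0.2131 = 3.309 × 10^-3 mol
n(Pb2+) in the aliquot = 3.309 × 10^-3 mol (1:1 ratio)
[Pb2+]_dilute = 3.309 × 10^-3 / 0.02500 = 0.1324 mol/L
Dilution factor = 100.0 / 10.19 = 9.814
[Pb2+]_stock = 0.1324 × 9.814 = 1.299 mol/L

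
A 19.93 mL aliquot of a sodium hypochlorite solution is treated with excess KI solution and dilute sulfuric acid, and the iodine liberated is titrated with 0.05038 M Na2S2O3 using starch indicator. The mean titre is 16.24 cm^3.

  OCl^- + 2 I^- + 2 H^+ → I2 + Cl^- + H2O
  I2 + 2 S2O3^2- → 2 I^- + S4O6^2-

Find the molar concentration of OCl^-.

n(S2O3^2-) = 0.01624 × 0.05038 = 8.182 × 10^-4 mol
n(I2) = n(S2O3^2-)/2 = 4.091 × 10^-4 mol
n(OCl^-) in the aliquot = 4.091 × 10^-4 mol (1:1 ratio)
[OCl^-] = 4.091 × 10^-4 / 0.01993 = 0.02053 mol/L

0.02053 M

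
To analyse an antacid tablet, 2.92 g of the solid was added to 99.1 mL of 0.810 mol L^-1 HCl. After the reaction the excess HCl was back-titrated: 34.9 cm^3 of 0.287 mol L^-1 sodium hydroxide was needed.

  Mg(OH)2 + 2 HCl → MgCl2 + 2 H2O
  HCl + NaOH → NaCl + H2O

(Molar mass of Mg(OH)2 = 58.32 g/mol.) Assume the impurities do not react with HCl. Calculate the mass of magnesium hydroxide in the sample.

n(HCl) added = 0.0991 × 0.810 = 0.0803 mol
n(NaOH) used in back-titration = 0.0349 × 0.287 = 0.0100 mol
n(HCl) left over = 0.0100 mol (1:1 ratio)
n(HCl) consumed by analyte = 0.0803 − 0.0100 = 0.0703 mol
From the 1:2 ratio, n(Mg(OH)2) = 1/2 × 0.0703 = 0.0351 mol
mass of Mg(OH)2 = 0.0351 × 58.32 = 2.05 g

2.05 g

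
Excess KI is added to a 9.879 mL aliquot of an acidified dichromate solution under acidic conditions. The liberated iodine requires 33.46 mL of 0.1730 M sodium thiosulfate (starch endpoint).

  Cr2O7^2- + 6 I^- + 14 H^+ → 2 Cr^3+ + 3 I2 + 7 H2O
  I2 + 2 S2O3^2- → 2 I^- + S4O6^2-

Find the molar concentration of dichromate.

0.09766 M

n(S2O3^2-) = 0.03346 × 0.1730 = 5.789 × 10^-3 mol
n(I2) = n(S2O3^2-)/2 = 2.894 × 10^-3 mol
From the 1:3 ratio, n(Cr2O7^2-) in the aliquot = 1/3 × 2.894 × 10^-3 = 9.648 × 10^-4 mol
[Cr2O7^2-] = 9.648 × 10^-4 / 0.009879 = 0.09766 mol/L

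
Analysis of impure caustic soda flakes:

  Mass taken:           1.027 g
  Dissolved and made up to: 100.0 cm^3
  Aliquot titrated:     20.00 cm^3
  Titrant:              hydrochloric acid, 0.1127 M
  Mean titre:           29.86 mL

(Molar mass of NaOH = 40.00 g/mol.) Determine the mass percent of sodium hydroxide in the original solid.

NaOH + HCl → NaCl + H2O
n(HCl) per titration = 0.02986 × 0.1127 = 3.365 × 10^-3 mol
n(NaOH) in each aliquot = 3.365 × 10^-3 mol (1:1 ratio)
n(NaOH) in the whole flask = 3.365 × 10^-3 × 100.0/20.00 = 0.01683 mol
mass of NaOH = 0.01683 × 40.00 = 0.6730 g
% NaOH = 0.6730 / 1.027 × 100 = 65.53 %

65.53 %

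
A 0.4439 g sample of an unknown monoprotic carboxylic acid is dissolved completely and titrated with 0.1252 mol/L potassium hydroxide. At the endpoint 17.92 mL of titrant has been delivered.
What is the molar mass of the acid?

197.9 g/mol

n(KOH) = 0.01792 L × 0.1252 mol/L = 2.244 × 10^-3 mol
n(HA) = 2.244 × 10^-3 mol (1:1 ratio)
M = m / n = 0.4439 g / 2.244 × 10^-3 mol = 197.9 g/mol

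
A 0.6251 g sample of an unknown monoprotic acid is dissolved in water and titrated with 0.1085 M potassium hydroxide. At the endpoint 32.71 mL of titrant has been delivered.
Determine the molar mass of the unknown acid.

176.1 g/mol

n(KOH) = 0.03271 L × 0.1085 mol/L = 3.549 × 10^-3 mol
n(HA) = 3.549 × 10^-3 mol (1:1 ratio)
M = m / n = 0.6251 g / 3.549 × 10^-3 mol = 176.1 g/mol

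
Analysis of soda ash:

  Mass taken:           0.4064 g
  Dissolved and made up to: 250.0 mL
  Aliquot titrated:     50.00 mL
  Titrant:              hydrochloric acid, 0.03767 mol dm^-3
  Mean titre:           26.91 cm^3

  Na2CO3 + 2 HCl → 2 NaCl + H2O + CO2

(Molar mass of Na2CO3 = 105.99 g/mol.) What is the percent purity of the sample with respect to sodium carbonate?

66.09 %

n(HCl) per titration = 0.02691 × 0.03767 = 1.014 × 10^-3 mol
From the 1:2 ratio, n(Na2CO3) in each aliquot = 1/2 × 1.014 × 10^-3 = 5.068 × 10^-4 mol
n(Na2CO3) in the whole flask = 5.068 × 10^-4 × 250.0/50.00 = 2.534 × 10^-3 mol
mass of Na2CO3 = 2.534 × 10^-3 × 105.99 = 0.2686 g
% Na2CO3 = 0.2686 / 0.4064 × 100 = 66.09 %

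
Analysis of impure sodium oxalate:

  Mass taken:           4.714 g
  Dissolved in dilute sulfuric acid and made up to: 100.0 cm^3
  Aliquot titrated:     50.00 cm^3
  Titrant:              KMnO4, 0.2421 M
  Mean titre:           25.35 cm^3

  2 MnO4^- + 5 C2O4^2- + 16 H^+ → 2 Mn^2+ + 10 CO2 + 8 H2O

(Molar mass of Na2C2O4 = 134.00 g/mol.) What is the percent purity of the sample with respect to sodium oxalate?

87.23 %

n(KMnO4) per titration = 0.02535 × 0.2421 = 6.137 × 10^-3 mol
From the 5:2 ratio, n(Na2C2O4) in each aliquot = 5/2 × 6.137 × 10^-3 = 0.01534 mol
n(Na2C2O4) in the whole flask = 0.01534 × 100.0/50.00 = 0.03069 mol
mass of Na2C2O4 = 0.03069 × 134.00 = 4.112 g
% Na2C2O4 = 4.112 / 4.714 × 100 = 87.23 %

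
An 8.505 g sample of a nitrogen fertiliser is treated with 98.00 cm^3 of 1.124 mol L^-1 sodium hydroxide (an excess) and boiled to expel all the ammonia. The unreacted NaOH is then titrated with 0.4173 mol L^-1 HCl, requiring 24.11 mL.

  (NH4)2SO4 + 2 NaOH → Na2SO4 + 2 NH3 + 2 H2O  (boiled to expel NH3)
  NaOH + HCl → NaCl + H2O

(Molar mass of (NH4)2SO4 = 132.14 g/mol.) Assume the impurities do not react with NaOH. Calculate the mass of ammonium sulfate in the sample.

n(NaOH) added = 0.09800 × 1.124 = 0.1102 mol
n(HCl) used in back-titration = 0.02411 × 0.4173 = 0.01006 mol
n(NaOH) left over = 0.01006 mol (1:1 ratio)
n(NaOH) consumed by analyte = 0.1102 − 0.01006 = 0.1001 mol
From the 1:2 ratio, n((NH4)2SO4) = 1/2 × 0.1001 = 0.05005 mol
mass of (NH4)2SO4 = 0.05005 × 132.14 = 6.613 g

6.613 g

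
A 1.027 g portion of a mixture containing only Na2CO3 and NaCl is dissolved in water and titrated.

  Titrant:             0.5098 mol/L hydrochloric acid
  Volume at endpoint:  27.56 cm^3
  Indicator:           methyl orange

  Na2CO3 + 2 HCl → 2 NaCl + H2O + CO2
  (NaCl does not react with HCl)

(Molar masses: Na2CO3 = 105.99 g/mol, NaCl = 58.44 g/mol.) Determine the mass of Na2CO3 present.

0.7446 g

n(HCl) = 0.02756 × 0.5098 = 0.01405 mol
Let x = n(Na2CO3), y = n(NaCl).
Titrant: 2x = 0.01405;  mass: 105.99x + 58.44y = 1.027
Solving, x = 7.025 × 10^-3 mol, y = 4.833 × 10^-3 mol
mass of Na2CO3 = 7.025 × 10^-3 × 105.99 = 0.7446 g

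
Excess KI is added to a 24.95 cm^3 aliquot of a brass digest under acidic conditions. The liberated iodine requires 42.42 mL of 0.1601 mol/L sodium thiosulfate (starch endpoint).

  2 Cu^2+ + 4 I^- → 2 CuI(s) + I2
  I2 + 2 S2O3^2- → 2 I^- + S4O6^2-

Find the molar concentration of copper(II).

0.2722 mol/L

n(S2O3^2-) = 0.04242 × 0.1601 = 6.791 × 10^-3 mol
n(I2) = n(S2O3^2-)/2 = 3.396 × 10^-3 mol
From the 2:1 ratio, n(Cu2+) in the aliquot = 2/1 × 3.396 × 10^-3 = 6.791 × 10^-3 mol
[Cu2+] = 6.791 × 10^-3 / 0.02495 = 0.2722 mol/L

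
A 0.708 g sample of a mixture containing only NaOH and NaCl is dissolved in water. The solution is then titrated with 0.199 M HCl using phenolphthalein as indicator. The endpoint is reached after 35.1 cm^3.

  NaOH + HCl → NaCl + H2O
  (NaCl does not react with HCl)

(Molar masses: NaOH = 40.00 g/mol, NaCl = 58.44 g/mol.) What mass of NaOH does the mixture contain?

n(HCl) = 0.0351 × 0.199 = 6.98 × 10^-3 mol
Let x = n(NaOH), y = n(NaCl).
Titrant: 1x = 6.98 × 10^-3;  mass: 40.00x + 58.44y = 0.708
Solving, x = 6.98 × 10^-3 mol, y = 7.33 × 10^-3 mol
mass of NaOH = 6.98 × 10^-3 × 40.00 = 0.279 g

0.279 g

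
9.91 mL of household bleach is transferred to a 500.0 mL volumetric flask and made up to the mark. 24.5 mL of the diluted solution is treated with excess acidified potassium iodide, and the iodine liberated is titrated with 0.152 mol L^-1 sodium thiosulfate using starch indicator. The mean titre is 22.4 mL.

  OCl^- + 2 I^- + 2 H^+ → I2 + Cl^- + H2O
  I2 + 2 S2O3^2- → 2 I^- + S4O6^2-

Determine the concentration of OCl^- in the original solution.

n(S2O3^2-) = 0.0224 × 0.152 = 3.40 × 10^-3 mol
n(I2) = n(S2O3^2-)/2 = 1.70 × 10^-3 mol
n(OCl^-) in the aliquot = 1.70 × 10^-3 mol (1:1 ratio)
[OCl^-]_dilute = 1.70 × 10^-3 / 0.0245 = 0.0695 mol/L
[OCl^-]_original = 0.0695 × 500.0/9.91 = 3.51 mol/L

3.51 mol/L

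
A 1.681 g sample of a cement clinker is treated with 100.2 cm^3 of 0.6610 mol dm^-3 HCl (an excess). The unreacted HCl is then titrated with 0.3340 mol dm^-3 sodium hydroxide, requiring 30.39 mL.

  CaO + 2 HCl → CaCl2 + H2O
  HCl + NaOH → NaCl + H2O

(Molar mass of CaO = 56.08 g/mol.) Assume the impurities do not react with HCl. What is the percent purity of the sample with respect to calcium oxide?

n(HCl) added = 0.1002 × 0.6610 = 0.06623 mol
n(NaOH) used in back-titration = 0.03039 × 0.3340 = 0.01015 mol
n(HCl) left over = 0.01015 mol (1:1 ratio)
n(HCl) consumed by analyte = 0.06623 − 0.01015 = 0.05608 mol
From the 1:2 ratio, n(CaO) = 1/2 × 0.05608 = 0.02804 mol
mass of CaO = 0.02804 × 56.08 = 1.573 g
% CaO = 1.573 / 1.681 × 100 = 93.55 %

93.55 %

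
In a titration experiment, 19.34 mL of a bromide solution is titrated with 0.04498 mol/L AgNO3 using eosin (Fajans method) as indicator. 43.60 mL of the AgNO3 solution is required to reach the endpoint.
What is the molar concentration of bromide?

Ag^+ + Br^- → AgBr(s)
n(AgNO3) = 0.04360 L × 0.04498 mol/L = 1.961 × 10^-3 mol
n(Br-) = 1.961 × 10^-3 mol (1:1 mole ratio)
[Br-] = 1.961 × 10^-3 mol / 0.01934 L = 0.1014 mol/L

0.1014 mol/L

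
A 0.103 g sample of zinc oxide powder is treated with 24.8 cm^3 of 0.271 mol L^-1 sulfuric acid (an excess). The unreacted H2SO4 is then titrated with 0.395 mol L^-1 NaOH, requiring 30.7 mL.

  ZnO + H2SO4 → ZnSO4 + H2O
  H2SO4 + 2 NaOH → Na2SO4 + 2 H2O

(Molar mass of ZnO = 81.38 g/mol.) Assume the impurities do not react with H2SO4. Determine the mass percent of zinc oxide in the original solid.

n(H2SO4) added = 0.0248 × 0.271 = 6.72 × 10^-3 mol
n(NaOH) used in back-titration = 0.0307 × 0.395 = 0.0121 mol
From the 1:2 ratio, n(H2SO4) left over = 1/2 × 0.0121 = 6.06 × 10^-3 mol
n(H2SO4) consumed by analyte = 6.72 × 10^-3 − 6.06 × 10^-3 = 6.58 × 10^-4 mol
n(ZnO) = 6.58 × 10^-4 mol (1:1 ratio)
mass of ZnO = 6.58 × 10^-4 × 81.38 = 0.0535 g
% ZnO = 0.0535 / 0.103 × 100 = 52.0 %

52.0 %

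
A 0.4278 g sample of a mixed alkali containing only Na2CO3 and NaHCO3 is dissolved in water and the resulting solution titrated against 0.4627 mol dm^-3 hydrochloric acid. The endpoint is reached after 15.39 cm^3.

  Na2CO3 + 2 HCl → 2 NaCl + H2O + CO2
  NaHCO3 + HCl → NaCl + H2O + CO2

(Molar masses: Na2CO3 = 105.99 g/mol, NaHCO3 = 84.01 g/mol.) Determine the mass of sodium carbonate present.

n(HCl) = 0.01539 × 0.4627 = 7.121 × 10^-3 mol
Let x = n(Na2CO3), y = n(NaHCO3).
Titrant: 2x + 1y = 7.121 × 10^-3;  mass: 105.99x + 84.01y = 0.4278
Solving, x = 2.748 × 10^-3 mol, y = 1.626 × 10^-3 mol
mass of Na2CO3 = 2.748 × 10^-3 × 105.99 = 0.2912 g

0.2912 g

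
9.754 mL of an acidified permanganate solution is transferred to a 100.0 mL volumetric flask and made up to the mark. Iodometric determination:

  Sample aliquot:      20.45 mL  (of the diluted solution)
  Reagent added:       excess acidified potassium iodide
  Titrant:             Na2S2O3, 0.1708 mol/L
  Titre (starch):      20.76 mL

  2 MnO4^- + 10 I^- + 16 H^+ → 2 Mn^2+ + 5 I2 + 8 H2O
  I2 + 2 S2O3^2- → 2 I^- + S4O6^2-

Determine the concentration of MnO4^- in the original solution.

n(S2O3^2-) = 0.02076 × 0.1708 = 3.546 × 10^-3 mol
n(I2) = n(S2O3^2-)/2 = 1.773 × 10^-3 mol
From the 2:5 ratio, n(MnO4^-) in the aliquot = 2/5 × 1.773 × 10^-3 = 7.092 × 10^-4 mol
[MnO4^-]_dilute = 7.092 × 10^-4 / 0.02045 = 0.03468 mol/L
[MnO4^-]_original = 0.03468 × 100.0/9.754 = 0.3555 mol/L

0.3555 mol/L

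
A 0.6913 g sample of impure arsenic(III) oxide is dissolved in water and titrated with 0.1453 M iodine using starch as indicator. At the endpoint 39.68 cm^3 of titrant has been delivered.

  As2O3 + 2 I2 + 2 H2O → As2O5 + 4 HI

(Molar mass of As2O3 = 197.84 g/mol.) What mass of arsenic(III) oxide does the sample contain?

0.5703 g

n(I2) = 0.03968 L × 0.1453 mol/L = 5.766 × 10^-3 mol
From the 1:2 ratio, n(As2O3) = 1/2 × 5.766 × 10^-3 = 2.883 × 10^-3 mol
mass of As2O3 = 2.883 × 10^-3 × 197.84 g/mol = 0.5703 g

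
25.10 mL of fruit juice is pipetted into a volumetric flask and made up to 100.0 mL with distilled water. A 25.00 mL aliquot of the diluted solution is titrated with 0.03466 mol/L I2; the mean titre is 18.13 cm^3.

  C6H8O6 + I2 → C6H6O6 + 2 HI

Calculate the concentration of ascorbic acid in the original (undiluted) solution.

0.1001 mol/L

n(I2) = 0.01813 × 0.03466 = 6.284 × 10^-4 mol
n(C6H8O6) in the aliquot = 6.284 × 10^-4 mol (1:1 ratio)
[C6H8O6]_dilute = 6.284 × 10^-4 / 0.02500 = 0.02514 mol/L
Dilution factor = 100.0 / 25.10 = 3.984
[C6H8O6]_stock = 0.02514 × 3.984 = 0.1001 mol/L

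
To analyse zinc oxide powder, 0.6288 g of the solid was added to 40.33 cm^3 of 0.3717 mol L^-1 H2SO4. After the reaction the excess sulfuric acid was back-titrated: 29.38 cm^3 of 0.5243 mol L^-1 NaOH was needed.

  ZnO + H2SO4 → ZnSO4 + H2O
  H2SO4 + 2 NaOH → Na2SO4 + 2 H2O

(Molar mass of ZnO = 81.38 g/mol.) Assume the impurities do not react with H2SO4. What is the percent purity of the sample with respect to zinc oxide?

94.33 %

n(H2SO4) added = 0.04033 × 0.3717 = 0.01499 mol
n(NaOH) used in back-titration = 0.02938 × 0.5243 = 0.01540 mol
From the 1:2 ratio, n(H2SO4) left over = 1/2 × 0.01540 = 7.702 × 10^-3 mol
n(H2SO4) consumed by analyte = 0.01499 − 7.702 × 10^-3 = 7.289 × 10^-3 mol
n(ZnO) = 7.289 × 10^-3 mol (1:1 ratio)
mass of ZnO = 7.289 × 10^-3 × 81.38 = 0.5932 g
% ZnO = 0.5932 / 0.6288 × 100 = 94.33 %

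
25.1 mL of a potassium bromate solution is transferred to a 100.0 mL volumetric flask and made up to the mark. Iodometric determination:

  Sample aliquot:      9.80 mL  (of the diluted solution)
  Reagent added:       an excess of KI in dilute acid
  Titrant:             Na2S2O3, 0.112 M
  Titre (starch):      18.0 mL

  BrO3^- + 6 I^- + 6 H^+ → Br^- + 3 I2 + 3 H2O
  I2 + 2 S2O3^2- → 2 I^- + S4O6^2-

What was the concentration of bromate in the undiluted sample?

0.137 M

n(S2O3^2-) = 0.0180 × 0.112 = 2.02 × 10^-3 mol
n(I2) = n(S2O3^2-)/2 = 1.01 × 10^-3 mol
From the 1:3 ratio, n(BrO3^-) in the aliquot = 1/3 × 1.01 × 10^-3 = 3.36 × 10^-4 mol
[BrO3^-]_dilute = 3.36 × 10^-4 / 0.00980 = 0.0343 mol/L
[BrO3^-]_original = 0.0343 × 100.0/25.1 = 0.137 mol/L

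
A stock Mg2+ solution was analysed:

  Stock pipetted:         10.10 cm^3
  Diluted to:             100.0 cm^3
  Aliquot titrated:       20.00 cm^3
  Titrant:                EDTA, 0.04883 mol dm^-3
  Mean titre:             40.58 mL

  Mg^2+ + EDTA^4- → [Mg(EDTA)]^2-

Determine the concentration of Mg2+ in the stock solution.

0.9810 mol/L

n(EDTA) = 0.04058 × 0.04883 = 1.982 × 10^-3 mol
n(Mg2+) in the aliquot = 1.982 × 10^-3 mol (1:1 ratio)
[Mg2+]_dilute = 1.982 × 10^-3 / 0.02000 = 0.09908 mol/L
Dilution factor = 100.0 / 10.10 = 9.901
[Mg2+]_stock = 0.09908 × 9.901 = 0.9810 mol/L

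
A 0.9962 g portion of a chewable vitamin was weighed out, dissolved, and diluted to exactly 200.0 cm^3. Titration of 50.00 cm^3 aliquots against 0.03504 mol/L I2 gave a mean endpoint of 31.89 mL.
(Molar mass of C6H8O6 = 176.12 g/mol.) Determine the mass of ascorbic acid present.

C6H8O6 + I2 → C6H6O6 + 2 HI
n(I2) per titration = 0.03189 × 0.03504 = 1.117 × 10^-3 mol
n(C6H8O6) in each aliquot = 1.117 × 10^-3 mol (1:1 ratio)
n(C6H8O6) in the whole flask = 1.117 × 10^-3 × 200.0/50.00 = 4.470 × 10^-3 mol
mass of C6H8O6 = 4.470 × 10^-3 × 176.12 = 0.7872 g

0.7872 g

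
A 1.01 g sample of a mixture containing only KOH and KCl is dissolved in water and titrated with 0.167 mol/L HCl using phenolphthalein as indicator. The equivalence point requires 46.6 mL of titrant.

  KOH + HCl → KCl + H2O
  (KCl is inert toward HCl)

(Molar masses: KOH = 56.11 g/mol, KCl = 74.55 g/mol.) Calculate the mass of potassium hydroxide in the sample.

0.437 g

n(HCl) = 0.0466 × 0.167 = 7.78 × 10^-3 mol
Let x = n(KOH), y = n(KCl).
Titrant: 1x = 7.78 × 10^-3;  mass: 56.11x + 74.55y = 1.01
Solving, x = 7.78 × 10^-3 mol, y = 7.69 × 10^-3 mol
mass of KOH = 7.78 × 10^-3 × 56.11 = 0.437 g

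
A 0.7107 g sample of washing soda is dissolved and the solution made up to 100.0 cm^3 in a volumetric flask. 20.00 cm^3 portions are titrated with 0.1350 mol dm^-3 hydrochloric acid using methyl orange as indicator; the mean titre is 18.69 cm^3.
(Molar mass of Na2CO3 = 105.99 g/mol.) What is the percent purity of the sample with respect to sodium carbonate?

94.07 %

Na2CO3 + 2 HCl → 2 NaCl + H2O + CO2
n(HCl) per titration = 0.01869 × 0.1350 = 2.523 × 10^-3 mol
From the 1:2 ratio, n(Na2CO3) in each aliquot = 1/2 × 2.523 × 10^-3 = 1.262 × 10^-3 mol
n(Na2CO3) in the whole flask = 1.262 × 10^-3 × 100.0/20.00 = 6.308 × 10^-3 mol
mass of Na2CO3 = 6.308 × 10^-3 × 105.99 = 0.6686 g
% Na2CO3 = 0.6686 / 0.7107 × 100 = 94.07 %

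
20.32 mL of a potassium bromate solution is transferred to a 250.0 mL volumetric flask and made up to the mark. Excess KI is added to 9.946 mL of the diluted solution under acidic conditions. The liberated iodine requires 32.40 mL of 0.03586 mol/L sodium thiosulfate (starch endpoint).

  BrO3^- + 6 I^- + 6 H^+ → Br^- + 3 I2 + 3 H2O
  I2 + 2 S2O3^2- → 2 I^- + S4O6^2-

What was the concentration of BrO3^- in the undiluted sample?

0.2395 mol/L

n(S2O3^2-) = 0.03240 × 0.03586 = 1.162 × 10^-3 mol
n(I2) = n(S2O3^2-)/2 = 5.809 × 10^-4 mol
From the 1:3 ratio, n(BrO3^-) in the aliquot = 1/3 × 5.809 × 10^-4 = 1.936 × 10^-4 mol
[BrO3^-]_dilute = 1.936 × 10^-4 / 0.009946 = 0.01947 mol/L
[BrO3^-]_original = 0.01947 × 250.0/20.32 = 0.2395 mol/L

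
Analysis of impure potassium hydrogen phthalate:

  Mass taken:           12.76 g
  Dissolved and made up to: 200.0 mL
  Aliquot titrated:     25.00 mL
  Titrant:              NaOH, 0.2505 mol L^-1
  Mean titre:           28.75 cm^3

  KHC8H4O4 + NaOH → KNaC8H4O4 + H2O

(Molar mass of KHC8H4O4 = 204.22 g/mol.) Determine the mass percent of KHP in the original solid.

92.21 %

n(NaOH) per titration = 0.02875 × 0.2505 = 7.202 × 10^-3 mol
n(KHC8H4O4) in each aliquot = 7.202 × 10^-3 mol (1:1 ratio)
n(KHC8H4O4) in the whole flask = 7.202 × 10^-3 × 200.0/25.00 = 0.05761 mol
mass of KHC8H4O4 = 0.05761 × 204.22 = 11.77 g
% KHC8H4O4 = 11.77 / 12.76 × 100 = 92.21 %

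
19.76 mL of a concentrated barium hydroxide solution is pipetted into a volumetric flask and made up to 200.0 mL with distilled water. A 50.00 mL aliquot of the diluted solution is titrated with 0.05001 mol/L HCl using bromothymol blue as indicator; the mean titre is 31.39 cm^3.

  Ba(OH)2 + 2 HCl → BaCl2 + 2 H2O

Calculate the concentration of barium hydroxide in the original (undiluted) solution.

0.1589 mol/L

n(HCl) = 0.03139 × 0.05001 = 1.570 × 10^-3 mol
From the 1:2 ratio, n(Ba(OH)2) in the aliquot = 1/2 × 1.570 × 10^-3 = 7.849 × 10^-4 mol
[Ba(OH)2]_dilute = 7.849 × 10^-4 / 0.05000 = 0.01570 mol/L
Dilution factor = 200.0 / 19.76 = 10.12
[Ba(OH)2]_stock = 0.01570 × 10.12 = 0.1589 mol/L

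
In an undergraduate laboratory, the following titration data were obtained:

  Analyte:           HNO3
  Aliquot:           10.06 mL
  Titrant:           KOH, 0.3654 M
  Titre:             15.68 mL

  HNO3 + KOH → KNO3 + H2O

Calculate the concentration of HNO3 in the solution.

n(KOH) = 0.01568 L × 0.3654 mol/L = 5.729 × 10^-3 mol
n(HNO3) = 5.729 × 10^-3 mol (1:1 mole ratio)
[HNO3] = 5.729 × 10^-3 mol / 0.01006 L = 0.5695 mol/L

0.5695 M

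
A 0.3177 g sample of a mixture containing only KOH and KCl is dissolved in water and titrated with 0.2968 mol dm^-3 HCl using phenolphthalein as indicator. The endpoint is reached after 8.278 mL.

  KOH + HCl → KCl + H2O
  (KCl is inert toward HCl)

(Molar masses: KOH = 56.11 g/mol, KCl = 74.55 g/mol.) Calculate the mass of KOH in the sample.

0.1379 g

n(HCl) = 0.008278 × 0.2968 = 2.457 × 10^-3 mol
Let x = n(KOH), y = n(KCl).
Titrant: 1x = 2.457 × 10^-3;  mass: 56.11x + 74.55y = 0.3177
Solving, x = 2.457 × 10^-3 mol, y = 2.412 × 10^-3 mol
mass of KOH = 2.457 × 10^-3 × 56.11 = 0.1379 g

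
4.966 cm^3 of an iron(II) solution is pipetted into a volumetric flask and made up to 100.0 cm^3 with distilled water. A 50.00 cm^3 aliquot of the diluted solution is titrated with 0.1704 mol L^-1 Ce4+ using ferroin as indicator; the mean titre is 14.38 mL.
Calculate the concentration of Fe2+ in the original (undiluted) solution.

Ce^4+ + Fe^2+ → Ce^3+ + Fe^3+
n(Ce4+) = 0.01438 × 0.1704 = 2.450 × 10^-3 mol
n(Fe2+) in the aliquot = 2.450 × 10^-3 mol (1:1 ratio)
[Fe2+]_dilute = 2.450 × 10^-3 / 0.05000 = 0.04901 mol/L
Dilution factor = 100.0 / 4.966 = 20.14
[Fe2+]_stock = 0.04901 × 20.14 = 0.9869 mol/L

0.9869 mol/L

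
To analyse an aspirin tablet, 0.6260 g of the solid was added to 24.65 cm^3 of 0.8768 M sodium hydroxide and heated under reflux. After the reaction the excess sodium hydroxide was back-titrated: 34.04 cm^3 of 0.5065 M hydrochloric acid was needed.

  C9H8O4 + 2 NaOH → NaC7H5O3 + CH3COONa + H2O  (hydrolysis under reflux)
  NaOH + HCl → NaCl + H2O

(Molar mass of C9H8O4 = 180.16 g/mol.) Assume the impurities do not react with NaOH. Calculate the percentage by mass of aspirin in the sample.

62.91 %

n(NaOH) added = 0.02465 × 0.8768 = 0.02161 mol
n(HCl) used in back-titration = 0.03404 × 0.5065 = 0.01724 mol
n(NaOH) left over = 0.01724 mol (1:1 ratio)
n(NaOH) consumed by analyte = 0.02161 − 0.01724 = 4.372 × 10^-3 mol
From the 1:2 ratio, n(C9H8O4) = 1/2 × 4.372 × 10^-3 = 2.186 × 10^-3 mol
mass of C9H8O4 = 2.186 × 10^-3 × 180.16 = 0.3938 g
% C9H8O4 = 0.3938 / 0.6260 × 100 = 62.91 %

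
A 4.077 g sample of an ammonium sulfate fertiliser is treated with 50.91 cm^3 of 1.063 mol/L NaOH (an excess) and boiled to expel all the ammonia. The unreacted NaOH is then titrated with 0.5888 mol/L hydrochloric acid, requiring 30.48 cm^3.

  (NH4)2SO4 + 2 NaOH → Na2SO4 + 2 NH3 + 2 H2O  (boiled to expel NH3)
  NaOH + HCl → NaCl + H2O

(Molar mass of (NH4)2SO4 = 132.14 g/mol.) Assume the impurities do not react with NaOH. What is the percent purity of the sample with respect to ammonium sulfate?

58.62 %

n(NaOH) added = 0.05091 × 1.063 = 0.05412 mol
n(HCl) used in back-titration = 0.03048 × 0.5888 = 0.01795 mol
n(NaOH) left over = 0.01795 mol (1:1 ratio)
n(NaOH) consumed by analyte = 0.05412 − 0.01795 = 0.03617 mol
From the 1:2 ratio, n((NH4)2SO4) = 1/2 × 0.03617 = 0.01809 mol
mass of (NH4)2SO4 = 0.01809 × 132.14 = 2.390 g
% (NH4)2SO4 = 2.390 / 4.077 × 100 = 58.62 %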